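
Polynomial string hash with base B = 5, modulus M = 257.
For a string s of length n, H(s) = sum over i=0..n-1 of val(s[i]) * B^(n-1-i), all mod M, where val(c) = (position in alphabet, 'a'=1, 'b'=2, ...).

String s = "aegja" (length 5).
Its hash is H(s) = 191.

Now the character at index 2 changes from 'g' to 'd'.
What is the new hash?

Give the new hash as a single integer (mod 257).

val('g') = 7, val('d') = 4
Position k = 2, exponent = n-1-k = 2
B^2 mod M = 5^2 mod 257 = 25
Delta = (4 - 7) * 25 mod 257 = 182
New hash = (191 + 182) mod 257 = 116

Answer: 116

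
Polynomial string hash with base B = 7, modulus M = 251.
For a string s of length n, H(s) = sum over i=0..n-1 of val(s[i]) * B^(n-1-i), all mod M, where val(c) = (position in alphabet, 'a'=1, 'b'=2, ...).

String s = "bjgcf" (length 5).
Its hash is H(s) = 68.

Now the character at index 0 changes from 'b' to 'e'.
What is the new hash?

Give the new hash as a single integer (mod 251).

Answer: 243

Derivation:
val('b') = 2, val('e') = 5
Position k = 0, exponent = n-1-k = 4
B^4 mod M = 7^4 mod 251 = 142
Delta = (5 - 2) * 142 mod 251 = 175
New hash = (68 + 175) mod 251 = 243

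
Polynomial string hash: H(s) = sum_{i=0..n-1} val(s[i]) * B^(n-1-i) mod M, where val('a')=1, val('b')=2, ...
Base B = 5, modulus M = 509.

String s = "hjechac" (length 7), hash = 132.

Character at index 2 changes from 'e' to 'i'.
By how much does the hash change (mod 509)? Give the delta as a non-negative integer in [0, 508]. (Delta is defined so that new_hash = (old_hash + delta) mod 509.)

Answer: 464

Derivation:
Delta formula: (val(new) - val(old)) * B^(n-1-k) mod M
  val('i') - val('e') = 9 - 5 = 4
  B^(n-1-k) = 5^4 mod 509 = 116
  Delta = 4 * 116 mod 509 = 464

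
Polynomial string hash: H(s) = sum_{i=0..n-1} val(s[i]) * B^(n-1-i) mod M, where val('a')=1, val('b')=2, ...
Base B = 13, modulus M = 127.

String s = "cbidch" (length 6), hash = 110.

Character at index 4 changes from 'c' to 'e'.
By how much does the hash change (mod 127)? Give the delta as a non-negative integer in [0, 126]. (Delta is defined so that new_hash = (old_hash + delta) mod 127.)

Delta formula: (val(new) - val(old)) * B^(n-1-k) mod M
  val('e') - val('c') = 5 - 3 = 2
  B^(n-1-k) = 13^1 mod 127 = 13
  Delta = 2 * 13 mod 127 = 26

Answer: 26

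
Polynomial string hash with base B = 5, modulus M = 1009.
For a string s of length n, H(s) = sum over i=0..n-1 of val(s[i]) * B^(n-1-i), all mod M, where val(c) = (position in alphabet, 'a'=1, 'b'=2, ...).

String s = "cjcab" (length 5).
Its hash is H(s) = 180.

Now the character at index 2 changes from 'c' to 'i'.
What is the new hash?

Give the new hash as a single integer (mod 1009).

val('c') = 3, val('i') = 9
Position k = 2, exponent = n-1-k = 2
B^2 mod M = 5^2 mod 1009 = 25
Delta = (9 - 3) * 25 mod 1009 = 150
New hash = (180 + 150) mod 1009 = 330

Answer: 330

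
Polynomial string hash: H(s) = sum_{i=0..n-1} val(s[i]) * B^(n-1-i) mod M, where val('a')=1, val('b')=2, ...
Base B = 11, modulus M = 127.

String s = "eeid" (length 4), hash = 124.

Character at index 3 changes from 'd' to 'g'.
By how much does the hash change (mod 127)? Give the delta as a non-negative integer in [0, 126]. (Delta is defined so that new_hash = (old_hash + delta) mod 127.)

Delta formula: (val(new) - val(old)) * B^(n-1-k) mod M
  val('g') - val('d') = 7 - 4 = 3
  B^(n-1-k) = 11^0 mod 127 = 1
  Delta = 3 * 1 mod 127 = 3

Answer: 3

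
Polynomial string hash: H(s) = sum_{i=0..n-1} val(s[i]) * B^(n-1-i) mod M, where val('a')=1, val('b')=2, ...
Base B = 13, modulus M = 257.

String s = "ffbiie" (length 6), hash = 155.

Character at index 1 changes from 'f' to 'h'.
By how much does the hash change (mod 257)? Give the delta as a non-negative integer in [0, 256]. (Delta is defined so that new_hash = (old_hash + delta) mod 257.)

Delta formula: (val(new) - val(old)) * B^(n-1-k) mod M
  val('h') - val('f') = 8 - 6 = 2
  B^(n-1-k) = 13^4 mod 257 = 34
  Delta = 2 * 34 mod 257 = 68

Answer: 68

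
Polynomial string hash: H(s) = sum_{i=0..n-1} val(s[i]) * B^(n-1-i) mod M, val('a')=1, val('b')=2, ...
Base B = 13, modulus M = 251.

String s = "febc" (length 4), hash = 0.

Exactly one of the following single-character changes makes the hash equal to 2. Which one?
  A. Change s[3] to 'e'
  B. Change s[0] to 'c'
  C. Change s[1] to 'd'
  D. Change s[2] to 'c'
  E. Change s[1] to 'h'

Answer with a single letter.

Answer: A

Derivation:
Option A: s[3]='c'->'e', delta=(5-3)*13^0 mod 251 = 2, hash=0+2 mod 251 = 2 <-- target
Option B: s[0]='f'->'c', delta=(3-6)*13^3 mod 251 = 186, hash=0+186 mod 251 = 186
Option C: s[1]='e'->'d', delta=(4-5)*13^2 mod 251 = 82, hash=0+82 mod 251 = 82
Option D: s[2]='b'->'c', delta=(3-2)*13^1 mod 251 = 13, hash=0+13 mod 251 = 13
Option E: s[1]='e'->'h', delta=(8-5)*13^2 mod 251 = 5, hash=0+5 mod 251 = 5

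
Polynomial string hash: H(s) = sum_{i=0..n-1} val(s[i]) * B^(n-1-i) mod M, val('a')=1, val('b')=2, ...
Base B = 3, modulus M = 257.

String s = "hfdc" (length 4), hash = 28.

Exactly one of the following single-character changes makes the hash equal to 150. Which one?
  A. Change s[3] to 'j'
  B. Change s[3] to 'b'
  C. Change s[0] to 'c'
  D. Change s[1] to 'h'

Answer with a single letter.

Option A: s[3]='c'->'j', delta=(10-3)*3^0 mod 257 = 7, hash=28+7 mod 257 = 35
Option B: s[3]='c'->'b', delta=(2-3)*3^0 mod 257 = 256, hash=28+256 mod 257 = 27
Option C: s[0]='h'->'c', delta=(3-8)*3^3 mod 257 = 122, hash=28+122 mod 257 = 150 <-- target
Option D: s[1]='f'->'h', delta=(8-6)*3^2 mod 257 = 18, hash=28+18 mod 257 = 46

Answer: C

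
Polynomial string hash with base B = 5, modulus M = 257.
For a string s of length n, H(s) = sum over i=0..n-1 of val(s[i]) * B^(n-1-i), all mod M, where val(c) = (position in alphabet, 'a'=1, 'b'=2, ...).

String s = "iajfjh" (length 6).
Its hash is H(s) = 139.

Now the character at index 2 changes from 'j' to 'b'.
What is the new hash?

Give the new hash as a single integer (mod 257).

val('j') = 10, val('b') = 2
Position k = 2, exponent = n-1-k = 3
B^3 mod M = 5^3 mod 257 = 125
Delta = (2 - 10) * 125 mod 257 = 28
New hash = (139 + 28) mod 257 = 167

Answer: 167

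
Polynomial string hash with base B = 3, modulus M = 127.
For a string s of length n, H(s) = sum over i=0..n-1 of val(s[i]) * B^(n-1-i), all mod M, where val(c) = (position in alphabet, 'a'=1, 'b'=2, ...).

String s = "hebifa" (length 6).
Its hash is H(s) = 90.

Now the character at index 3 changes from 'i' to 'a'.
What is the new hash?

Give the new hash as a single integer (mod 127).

val('i') = 9, val('a') = 1
Position k = 3, exponent = n-1-k = 2
B^2 mod M = 3^2 mod 127 = 9
Delta = (1 - 9) * 9 mod 127 = 55
New hash = (90 + 55) mod 127 = 18

Answer: 18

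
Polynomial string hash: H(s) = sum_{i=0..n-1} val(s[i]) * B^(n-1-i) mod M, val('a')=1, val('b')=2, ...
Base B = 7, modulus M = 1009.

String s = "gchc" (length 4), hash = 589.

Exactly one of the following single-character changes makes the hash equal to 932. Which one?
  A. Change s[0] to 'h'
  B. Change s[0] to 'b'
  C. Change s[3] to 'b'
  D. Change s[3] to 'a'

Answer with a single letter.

Answer: A

Derivation:
Option A: s[0]='g'->'h', delta=(8-7)*7^3 mod 1009 = 343, hash=589+343 mod 1009 = 932 <-- target
Option B: s[0]='g'->'b', delta=(2-7)*7^3 mod 1009 = 303, hash=589+303 mod 1009 = 892
Option C: s[3]='c'->'b', delta=(2-3)*7^0 mod 1009 = 1008, hash=589+1008 mod 1009 = 588
Option D: s[3]='c'->'a', delta=(1-3)*7^0 mod 1009 = 1007, hash=589+1007 mod 1009 = 587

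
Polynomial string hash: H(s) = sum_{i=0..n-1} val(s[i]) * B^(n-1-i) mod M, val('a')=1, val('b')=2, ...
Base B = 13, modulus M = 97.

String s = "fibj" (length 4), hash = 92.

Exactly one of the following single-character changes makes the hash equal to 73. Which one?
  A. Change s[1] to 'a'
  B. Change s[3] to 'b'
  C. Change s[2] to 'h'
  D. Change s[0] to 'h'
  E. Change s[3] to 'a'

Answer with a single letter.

Answer: C

Derivation:
Option A: s[1]='i'->'a', delta=(1-9)*13^2 mod 97 = 6, hash=92+6 mod 97 = 1
Option B: s[3]='j'->'b', delta=(2-10)*13^0 mod 97 = 89, hash=92+89 mod 97 = 84
Option C: s[2]='b'->'h', delta=(8-2)*13^1 mod 97 = 78, hash=92+78 mod 97 = 73 <-- target
Option D: s[0]='f'->'h', delta=(8-6)*13^3 mod 97 = 29, hash=92+29 mod 97 = 24
Option E: s[3]='j'->'a', delta=(1-10)*13^0 mod 97 = 88, hash=92+88 mod 97 = 83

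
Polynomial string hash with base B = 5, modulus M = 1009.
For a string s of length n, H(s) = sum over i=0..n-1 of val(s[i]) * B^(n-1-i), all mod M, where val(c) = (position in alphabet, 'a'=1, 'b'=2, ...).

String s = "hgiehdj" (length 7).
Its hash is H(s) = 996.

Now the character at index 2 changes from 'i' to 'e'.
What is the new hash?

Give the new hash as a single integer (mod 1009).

Answer: 514

Derivation:
val('i') = 9, val('e') = 5
Position k = 2, exponent = n-1-k = 4
B^4 mod M = 5^4 mod 1009 = 625
Delta = (5 - 9) * 625 mod 1009 = 527
New hash = (996 + 527) mod 1009 = 514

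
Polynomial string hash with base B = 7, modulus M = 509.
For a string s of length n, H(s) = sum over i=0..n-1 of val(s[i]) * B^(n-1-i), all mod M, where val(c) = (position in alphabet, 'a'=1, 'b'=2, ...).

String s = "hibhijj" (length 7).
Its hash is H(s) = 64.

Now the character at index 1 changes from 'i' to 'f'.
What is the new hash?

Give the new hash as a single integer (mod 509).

Answer: 34

Derivation:
val('i') = 9, val('f') = 6
Position k = 1, exponent = n-1-k = 5
B^5 mod M = 7^5 mod 509 = 10
Delta = (6 - 9) * 10 mod 509 = 479
New hash = (64 + 479) mod 509 = 34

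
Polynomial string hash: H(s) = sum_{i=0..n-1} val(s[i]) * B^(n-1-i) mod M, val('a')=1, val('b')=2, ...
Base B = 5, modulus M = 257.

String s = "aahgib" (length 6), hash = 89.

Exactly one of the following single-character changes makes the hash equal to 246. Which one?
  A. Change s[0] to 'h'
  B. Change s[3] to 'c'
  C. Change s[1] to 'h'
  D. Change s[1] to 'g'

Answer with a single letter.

Answer: B

Derivation:
Option A: s[0]='a'->'h', delta=(8-1)*5^5 mod 257 = 30, hash=89+30 mod 257 = 119
Option B: s[3]='g'->'c', delta=(3-7)*5^2 mod 257 = 157, hash=89+157 mod 257 = 246 <-- target
Option C: s[1]='a'->'h', delta=(8-1)*5^4 mod 257 = 6, hash=89+6 mod 257 = 95
Option D: s[1]='a'->'g', delta=(7-1)*5^4 mod 257 = 152, hash=89+152 mod 257 = 241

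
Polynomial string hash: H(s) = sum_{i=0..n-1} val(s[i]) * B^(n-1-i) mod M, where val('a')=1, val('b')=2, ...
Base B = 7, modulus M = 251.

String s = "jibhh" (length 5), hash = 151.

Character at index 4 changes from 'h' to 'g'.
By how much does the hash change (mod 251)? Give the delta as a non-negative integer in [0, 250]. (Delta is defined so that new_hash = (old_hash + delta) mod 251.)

Answer: 250

Derivation:
Delta formula: (val(new) - val(old)) * B^(n-1-k) mod M
  val('g') - val('h') = 7 - 8 = -1
  B^(n-1-k) = 7^0 mod 251 = 1
  Delta = -1 * 1 mod 251 = 250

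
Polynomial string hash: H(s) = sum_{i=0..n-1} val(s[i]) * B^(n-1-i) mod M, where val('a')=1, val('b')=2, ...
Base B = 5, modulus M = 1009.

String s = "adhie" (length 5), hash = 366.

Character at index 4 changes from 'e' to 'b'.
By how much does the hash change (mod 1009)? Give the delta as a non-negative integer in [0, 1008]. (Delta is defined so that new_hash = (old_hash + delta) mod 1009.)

Delta formula: (val(new) - val(old)) * B^(n-1-k) mod M
  val('b') - val('e') = 2 - 5 = -3
  B^(n-1-k) = 5^0 mod 1009 = 1
  Delta = -3 * 1 mod 1009 = 1006

Answer: 1006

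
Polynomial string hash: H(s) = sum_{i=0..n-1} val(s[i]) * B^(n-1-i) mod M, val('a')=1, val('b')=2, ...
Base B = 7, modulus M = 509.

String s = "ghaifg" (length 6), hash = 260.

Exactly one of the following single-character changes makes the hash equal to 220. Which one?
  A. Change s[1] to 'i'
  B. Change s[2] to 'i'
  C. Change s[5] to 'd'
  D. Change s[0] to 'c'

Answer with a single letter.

Answer: D

Derivation:
Option A: s[1]='h'->'i', delta=(9-8)*7^4 mod 509 = 365, hash=260+365 mod 509 = 116
Option B: s[2]='a'->'i', delta=(9-1)*7^3 mod 509 = 199, hash=260+199 mod 509 = 459
Option C: s[5]='g'->'d', delta=(4-7)*7^0 mod 509 = 506, hash=260+506 mod 509 = 257
Option D: s[0]='g'->'c', delta=(3-7)*7^5 mod 509 = 469, hash=260+469 mod 509 = 220 <-- target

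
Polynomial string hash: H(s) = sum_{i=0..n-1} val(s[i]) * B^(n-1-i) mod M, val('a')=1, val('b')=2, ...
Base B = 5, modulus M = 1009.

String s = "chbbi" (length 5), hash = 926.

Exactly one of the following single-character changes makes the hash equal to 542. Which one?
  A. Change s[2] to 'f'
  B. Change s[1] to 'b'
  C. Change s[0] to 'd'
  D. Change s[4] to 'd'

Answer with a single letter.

Answer: C

Derivation:
Option A: s[2]='b'->'f', delta=(6-2)*5^2 mod 1009 = 100, hash=926+100 mod 1009 = 17
Option B: s[1]='h'->'b', delta=(2-8)*5^3 mod 1009 = 259, hash=926+259 mod 1009 = 176
Option C: s[0]='c'->'d', delta=(4-3)*5^4 mod 1009 = 625, hash=926+625 mod 1009 = 542 <-- target
Option D: s[4]='i'->'d', delta=(4-9)*5^0 mod 1009 = 1004, hash=926+1004 mod 1009 = 921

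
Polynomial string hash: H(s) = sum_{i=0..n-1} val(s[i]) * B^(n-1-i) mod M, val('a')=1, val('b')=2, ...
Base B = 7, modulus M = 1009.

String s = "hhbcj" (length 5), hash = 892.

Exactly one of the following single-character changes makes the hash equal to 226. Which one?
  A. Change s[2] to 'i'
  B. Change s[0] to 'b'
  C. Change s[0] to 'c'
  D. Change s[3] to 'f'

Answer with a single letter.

Option A: s[2]='b'->'i', delta=(9-2)*7^2 mod 1009 = 343, hash=892+343 mod 1009 = 226 <-- target
Option B: s[0]='h'->'b', delta=(2-8)*7^4 mod 1009 = 729, hash=892+729 mod 1009 = 612
Option C: s[0]='h'->'c', delta=(3-8)*7^4 mod 1009 = 103, hash=892+103 mod 1009 = 995
Option D: s[3]='c'->'f', delta=(6-3)*7^1 mod 1009 = 21, hash=892+21 mod 1009 = 913

Answer: A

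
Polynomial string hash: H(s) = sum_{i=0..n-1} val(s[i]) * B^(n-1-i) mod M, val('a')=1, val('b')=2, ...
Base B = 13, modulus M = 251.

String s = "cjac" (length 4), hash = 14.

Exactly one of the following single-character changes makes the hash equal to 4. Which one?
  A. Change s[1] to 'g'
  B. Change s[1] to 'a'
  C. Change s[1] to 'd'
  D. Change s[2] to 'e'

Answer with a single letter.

Answer: C

Derivation:
Option A: s[1]='j'->'g', delta=(7-10)*13^2 mod 251 = 246, hash=14+246 mod 251 = 9
Option B: s[1]='j'->'a', delta=(1-10)*13^2 mod 251 = 236, hash=14+236 mod 251 = 250
Option C: s[1]='j'->'d', delta=(4-10)*13^2 mod 251 = 241, hash=14+241 mod 251 = 4 <-- target
Option D: s[2]='a'->'e', delta=(5-1)*13^1 mod 251 = 52, hash=14+52 mod 251 = 66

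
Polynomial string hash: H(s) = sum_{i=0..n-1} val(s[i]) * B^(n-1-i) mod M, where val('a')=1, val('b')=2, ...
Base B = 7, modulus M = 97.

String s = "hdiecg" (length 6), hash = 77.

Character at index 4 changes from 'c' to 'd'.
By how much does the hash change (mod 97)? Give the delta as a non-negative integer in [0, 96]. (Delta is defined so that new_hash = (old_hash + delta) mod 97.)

Delta formula: (val(new) - val(old)) * B^(n-1-k) mod M
  val('d') - val('c') = 4 - 3 = 1
  B^(n-1-k) = 7^1 mod 97 = 7
  Delta = 1 * 7 mod 97 = 7

Answer: 7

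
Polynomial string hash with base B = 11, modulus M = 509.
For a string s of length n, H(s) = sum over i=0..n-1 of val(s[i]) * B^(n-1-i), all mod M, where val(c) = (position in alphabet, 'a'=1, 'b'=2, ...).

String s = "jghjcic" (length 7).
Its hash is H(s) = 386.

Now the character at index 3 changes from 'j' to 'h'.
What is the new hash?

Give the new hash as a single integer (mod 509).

Answer: 269

Derivation:
val('j') = 10, val('h') = 8
Position k = 3, exponent = n-1-k = 3
B^3 mod M = 11^3 mod 509 = 313
Delta = (8 - 10) * 313 mod 509 = 392
New hash = (386 + 392) mod 509 = 269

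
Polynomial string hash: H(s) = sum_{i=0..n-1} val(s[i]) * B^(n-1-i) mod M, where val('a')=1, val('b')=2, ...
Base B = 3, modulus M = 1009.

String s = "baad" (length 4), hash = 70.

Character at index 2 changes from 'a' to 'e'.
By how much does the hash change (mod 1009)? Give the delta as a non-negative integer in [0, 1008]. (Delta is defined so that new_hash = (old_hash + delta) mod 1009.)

Delta formula: (val(new) - val(old)) * B^(n-1-k) mod M
  val('e') - val('a') = 5 - 1 = 4
  B^(n-1-k) = 3^1 mod 1009 = 3
  Delta = 4 * 3 mod 1009 = 12

Answer: 12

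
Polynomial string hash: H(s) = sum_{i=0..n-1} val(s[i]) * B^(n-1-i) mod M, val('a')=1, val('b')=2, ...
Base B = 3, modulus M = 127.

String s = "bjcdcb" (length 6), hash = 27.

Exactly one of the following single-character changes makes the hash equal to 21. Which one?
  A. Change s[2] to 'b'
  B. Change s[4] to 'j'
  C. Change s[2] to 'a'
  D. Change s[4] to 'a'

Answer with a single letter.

Answer: D

Derivation:
Option A: s[2]='c'->'b', delta=(2-3)*3^3 mod 127 = 100, hash=27+100 mod 127 = 0
Option B: s[4]='c'->'j', delta=(10-3)*3^1 mod 127 = 21, hash=27+21 mod 127 = 48
Option C: s[2]='c'->'a', delta=(1-3)*3^3 mod 127 = 73, hash=27+73 mod 127 = 100
Option D: s[4]='c'->'a', delta=(1-3)*3^1 mod 127 = 121, hash=27+121 mod 127 = 21 <-- target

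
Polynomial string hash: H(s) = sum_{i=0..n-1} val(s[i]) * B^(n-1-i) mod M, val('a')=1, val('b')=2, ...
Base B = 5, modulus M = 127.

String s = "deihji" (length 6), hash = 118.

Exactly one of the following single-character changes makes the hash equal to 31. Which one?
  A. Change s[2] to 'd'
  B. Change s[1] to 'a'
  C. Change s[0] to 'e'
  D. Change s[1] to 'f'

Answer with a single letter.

Answer: B

Derivation:
Option A: s[2]='i'->'d', delta=(4-9)*5^3 mod 127 = 10, hash=118+10 mod 127 = 1
Option B: s[1]='e'->'a', delta=(1-5)*5^4 mod 127 = 40, hash=118+40 mod 127 = 31 <-- target
Option C: s[0]='d'->'e', delta=(5-4)*5^5 mod 127 = 77, hash=118+77 mod 127 = 68
Option D: s[1]='e'->'f', delta=(6-5)*5^4 mod 127 = 117, hash=118+117 mod 127 = 108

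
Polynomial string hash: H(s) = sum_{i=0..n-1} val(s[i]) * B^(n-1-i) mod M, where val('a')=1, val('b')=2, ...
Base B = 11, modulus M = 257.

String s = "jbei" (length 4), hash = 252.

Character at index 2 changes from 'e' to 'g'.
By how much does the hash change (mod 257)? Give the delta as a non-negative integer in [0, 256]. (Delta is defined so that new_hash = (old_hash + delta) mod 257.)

Delta formula: (val(new) - val(old)) * B^(n-1-k) mod M
  val('g') - val('e') = 7 - 5 = 2
  B^(n-1-k) = 11^1 mod 257 = 11
  Delta = 2 * 11 mod 257 = 22

Answer: 22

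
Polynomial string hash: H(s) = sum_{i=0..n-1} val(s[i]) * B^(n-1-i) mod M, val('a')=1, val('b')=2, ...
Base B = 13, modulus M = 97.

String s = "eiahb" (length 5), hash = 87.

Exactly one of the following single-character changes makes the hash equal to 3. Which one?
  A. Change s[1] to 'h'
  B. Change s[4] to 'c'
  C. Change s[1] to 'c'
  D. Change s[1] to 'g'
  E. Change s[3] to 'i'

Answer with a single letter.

Option A: s[1]='i'->'h', delta=(8-9)*13^3 mod 97 = 34, hash=87+34 mod 97 = 24
Option B: s[4]='b'->'c', delta=(3-2)*13^0 mod 97 = 1, hash=87+1 mod 97 = 88
Option C: s[1]='i'->'c', delta=(3-9)*13^3 mod 97 = 10, hash=87+10 mod 97 = 0
Option D: s[1]='i'->'g', delta=(7-9)*13^3 mod 97 = 68, hash=87+68 mod 97 = 58
Option E: s[3]='h'->'i', delta=(9-8)*13^1 mod 97 = 13, hash=87+13 mod 97 = 3 <-- target

Answer: E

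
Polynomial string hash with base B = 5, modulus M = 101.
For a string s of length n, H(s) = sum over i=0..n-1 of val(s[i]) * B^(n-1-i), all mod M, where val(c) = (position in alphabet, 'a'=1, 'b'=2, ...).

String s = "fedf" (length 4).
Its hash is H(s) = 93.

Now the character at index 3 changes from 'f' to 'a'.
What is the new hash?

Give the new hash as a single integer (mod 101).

val('f') = 6, val('a') = 1
Position k = 3, exponent = n-1-k = 0
B^0 mod M = 5^0 mod 101 = 1
Delta = (1 - 6) * 1 mod 101 = 96
New hash = (93 + 96) mod 101 = 88

Answer: 88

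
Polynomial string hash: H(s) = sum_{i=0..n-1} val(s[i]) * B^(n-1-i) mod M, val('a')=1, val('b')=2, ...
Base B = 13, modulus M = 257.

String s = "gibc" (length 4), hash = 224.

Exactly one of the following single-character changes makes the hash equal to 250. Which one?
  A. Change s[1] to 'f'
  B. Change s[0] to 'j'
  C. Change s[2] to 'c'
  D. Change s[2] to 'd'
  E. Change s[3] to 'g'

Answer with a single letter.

Option A: s[1]='i'->'f', delta=(6-9)*13^2 mod 257 = 7, hash=224+7 mod 257 = 231
Option B: s[0]='g'->'j', delta=(10-7)*13^3 mod 257 = 166, hash=224+166 mod 257 = 133
Option C: s[2]='b'->'c', delta=(3-2)*13^1 mod 257 = 13, hash=224+13 mod 257 = 237
Option D: s[2]='b'->'d', delta=(4-2)*13^1 mod 257 = 26, hash=224+26 mod 257 = 250 <-- target
Option E: s[3]='c'->'g', delta=(7-3)*13^0 mod 257 = 4, hash=224+4 mod 257 = 228

Answer: D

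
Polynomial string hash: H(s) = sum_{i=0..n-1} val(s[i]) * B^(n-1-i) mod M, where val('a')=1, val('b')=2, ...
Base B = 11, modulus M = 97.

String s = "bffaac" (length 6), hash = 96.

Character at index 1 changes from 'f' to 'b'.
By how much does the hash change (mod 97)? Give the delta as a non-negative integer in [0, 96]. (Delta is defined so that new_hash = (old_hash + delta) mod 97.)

Answer: 24

Derivation:
Delta formula: (val(new) - val(old)) * B^(n-1-k) mod M
  val('b') - val('f') = 2 - 6 = -4
  B^(n-1-k) = 11^4 mod 97 = 91
  Delta = -4 * 91 mod 97 = 24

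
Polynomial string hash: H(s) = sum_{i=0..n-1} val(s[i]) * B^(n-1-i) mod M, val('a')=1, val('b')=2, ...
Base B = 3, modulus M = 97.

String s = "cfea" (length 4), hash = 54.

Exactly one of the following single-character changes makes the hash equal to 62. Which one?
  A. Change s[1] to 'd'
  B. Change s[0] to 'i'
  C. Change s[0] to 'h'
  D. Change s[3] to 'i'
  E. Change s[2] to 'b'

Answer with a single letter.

Option A: s[1]='f'->'d', delta=(4-6)*3^2 mod 97 = 79, hash=54+79 mod 97 = 36
Option B: s[0]='c'->'i', delta=(9-3)*3^3 mod 97 = 65, hash=54+65 mod 97 = 22
Option C: s[0]='c'->'h', delta=(8-3)*3^3 mod 97 = 38, hash=54+38 mod 97 = 92
Option D: s[3]='a'->'i', delta=(9-1)*3^0 mod 97 = 8, hash=54+8 mod 97 = 62 <-- target
Option E: s[2]='e'->'b', delta=(2-5)*3^1 mod 97 = 88, hash=54+88 mod 97 = 45

Answer: D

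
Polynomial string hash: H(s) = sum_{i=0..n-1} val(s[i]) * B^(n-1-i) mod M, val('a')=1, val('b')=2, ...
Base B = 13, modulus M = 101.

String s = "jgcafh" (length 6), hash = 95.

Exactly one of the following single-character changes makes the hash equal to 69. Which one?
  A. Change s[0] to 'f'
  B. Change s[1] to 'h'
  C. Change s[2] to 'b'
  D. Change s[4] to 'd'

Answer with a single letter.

Option A: s[0]='j'->'f', delta=(6-10)*13^5 mod 101 = 33, hash=95+33 mod 101 = 27
Option B: s[1]='g'->'h', delta=(8-7)*13^4 mod 101 = 79, hash=95+79 mod 101 = 73
Option C: s[2]='c'->'b', delta=(2-3)*13^3 mod 101 = 25, hash=95+25 mod 101 = 19
Option D: s[4]='f'->'d', delta=(4-6)*13^1 mod 101 = 75, hash=95+75 mod 101 = 69 <-- target

Answer: D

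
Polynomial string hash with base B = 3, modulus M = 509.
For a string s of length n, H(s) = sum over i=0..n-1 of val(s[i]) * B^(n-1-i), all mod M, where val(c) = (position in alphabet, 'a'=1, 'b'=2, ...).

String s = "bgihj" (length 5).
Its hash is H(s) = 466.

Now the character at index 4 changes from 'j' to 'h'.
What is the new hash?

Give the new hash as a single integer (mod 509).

Answer: 464

Derivation:
val('j') = 10, val('h') = 8
Position k = 4, exponent = n-1-k = 0
B^0 mod M = 3^0 mod 509 = 1
Delta = (8 - 10) * 1 mod 509 = 507
New hash = (466 + 507) mod 509 = 464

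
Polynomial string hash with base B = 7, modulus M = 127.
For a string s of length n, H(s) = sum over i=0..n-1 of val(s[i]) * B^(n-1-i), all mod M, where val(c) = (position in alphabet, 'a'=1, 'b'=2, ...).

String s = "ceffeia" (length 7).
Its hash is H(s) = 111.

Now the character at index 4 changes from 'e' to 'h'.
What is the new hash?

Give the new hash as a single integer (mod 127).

val('e') = 5, val('h') = 8
Position k = 4, exponent = n-1-k = 2
B^2 mod M = 7^2 mod 127 = 49
Delta = (8 - 5) * 49 mod 127 = 20
New hash = (111 + 20) mod 127 = 4

Answer: 4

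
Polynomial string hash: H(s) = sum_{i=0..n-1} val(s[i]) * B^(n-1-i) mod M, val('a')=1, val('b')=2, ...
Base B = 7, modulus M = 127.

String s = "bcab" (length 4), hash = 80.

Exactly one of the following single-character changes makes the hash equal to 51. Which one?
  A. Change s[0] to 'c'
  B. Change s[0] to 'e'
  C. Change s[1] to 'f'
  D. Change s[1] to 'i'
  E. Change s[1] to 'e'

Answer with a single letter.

Answer: E

Derivation:
Option A: s[0]='b'->'c', delta=(3-2)*7^3 mod 127 = 89, hash=80+89 mod 127 = 42
Option B: s[0]='b'->'e', delta=(5-2)*7^3 mod 127 = 13, hash=80+13 mod 127 = 93
Option C: s[1]='c'->'f', delta=(6-3)*7^2 mod 127 = 20, hash=80+20 mod 127 = 100
Option D: s[1]='c'->'i', delta=(9-3)*7^2 mod 127 = 40, hash=80+40 mod 127 = 120
Option E: s[1]='c'->'e', delta=(5-3)*7^2 mod 127 = 98, hash=80+98 mod 127 = 51 <-- target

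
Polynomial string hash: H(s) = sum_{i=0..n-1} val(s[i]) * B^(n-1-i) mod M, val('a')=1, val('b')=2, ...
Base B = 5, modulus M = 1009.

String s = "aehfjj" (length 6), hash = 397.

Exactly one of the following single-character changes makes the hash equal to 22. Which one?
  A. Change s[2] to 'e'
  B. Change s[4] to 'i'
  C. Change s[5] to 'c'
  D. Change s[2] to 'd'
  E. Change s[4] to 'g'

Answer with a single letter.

Option A: s[2]='h'->'e', delta=(5-8)*5^3 mod 1009 = 634, hash=397+634 mod 1009 = 22 <-- target
Option B: s[4]='j'->'i', delta=(9-10)*5^1 mod 1009 = 1004, hash=397+1004 mod 1009 = 392
Option C: s[5]='j'->'c', delta=(3-10)*5^0 mod 1009 = 1002, hash=397+1002 mod 1009 = 390
Option D: s[2]='h'->'d', delta=(4-8)*5^3 mod 1009 = 509, hash=397+509 mod 1009 = 906
Option E: s[4]='j'->'g', delta=(7-10)*5^1 mod 1009 = 994, hash=397+994 mod 1009 = 382

Answer: A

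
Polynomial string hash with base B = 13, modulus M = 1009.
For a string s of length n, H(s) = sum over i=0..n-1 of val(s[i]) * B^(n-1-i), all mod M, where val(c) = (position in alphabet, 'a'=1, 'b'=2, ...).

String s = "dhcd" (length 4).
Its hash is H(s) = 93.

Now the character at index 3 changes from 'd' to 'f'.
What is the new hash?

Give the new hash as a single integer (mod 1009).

val('d') = 4, val('f') = 6
Position k = 3, exponent = n-1-k = 0
B^0 mod M = 13^0 mod 1009 = 1
Delta = (6 - 4) * 1 mod 1009 = 2
New hash = (93 + 2) mod 1009 = 95

Answer: 95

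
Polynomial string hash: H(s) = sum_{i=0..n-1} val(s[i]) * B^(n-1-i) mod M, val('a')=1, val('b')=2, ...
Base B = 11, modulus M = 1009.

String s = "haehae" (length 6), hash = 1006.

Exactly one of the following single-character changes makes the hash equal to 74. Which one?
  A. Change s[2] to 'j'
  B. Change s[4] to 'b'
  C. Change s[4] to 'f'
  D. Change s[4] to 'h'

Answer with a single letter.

Answer: D

Derivation:
Option A: s[2]='e'->'j', delta=(10-5)*11^3 mod 1009 = 601, hash=1006+601 mod 1009 = 598
Option B: s[4]='a'->'b', delta=(2-1)*11^1 mod 1009 = 11, hash=1006+11 mod 1009 = 8
Option C: s[4]='a'->'f', delta=(6-1)*11^1 mod 1009 = 55, hash=1006+55 mod 1009 = 52
Option D: s[4]='a'->'h', delta=(8-1)*11^1 mod 1009 = 77, hash=1006+77 mod 1009 = 74 <-- target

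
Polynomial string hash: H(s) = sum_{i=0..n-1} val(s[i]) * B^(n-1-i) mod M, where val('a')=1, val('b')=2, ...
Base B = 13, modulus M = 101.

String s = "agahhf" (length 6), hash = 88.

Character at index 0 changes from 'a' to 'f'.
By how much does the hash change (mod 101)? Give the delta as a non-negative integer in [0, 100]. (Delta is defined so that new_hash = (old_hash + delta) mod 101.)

Answer: 85

Derivation:
Delta formula: (val(new) - val(old)) * B^(n-1-k) mod M
  val('f') - val('a') = 6 - 1 = 5
  B^(n-1-k) = 13^5 mod 101 = 17
  Delta = 5 * 17 mod 101 = 85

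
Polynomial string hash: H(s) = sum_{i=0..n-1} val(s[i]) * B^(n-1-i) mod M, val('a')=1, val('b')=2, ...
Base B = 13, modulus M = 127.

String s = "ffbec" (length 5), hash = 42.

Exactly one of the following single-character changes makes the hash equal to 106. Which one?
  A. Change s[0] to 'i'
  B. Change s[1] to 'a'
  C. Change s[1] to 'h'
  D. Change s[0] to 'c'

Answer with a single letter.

Answer: B

Derivation:
Option A: s[0]='f'->'i', delta=(9-6)*13^4 mod 127 = 85, hash=42+85 mod 127 = 0
Option B: s[1]='f'->'a', delta=(1-6)*13^3 mod 127 = 64, hash=42+64 mod 127 = 106 <-- target
Option C: s[1]='f'->'h', delta=(8-6)*13^3 mod 127 = 76, hash=42+76 mod 127 = 118
Option D: s[0]='f'->'c', delta=(3-6)*13^4 mod 127 = 42, hash=42+42 mod 127 = 84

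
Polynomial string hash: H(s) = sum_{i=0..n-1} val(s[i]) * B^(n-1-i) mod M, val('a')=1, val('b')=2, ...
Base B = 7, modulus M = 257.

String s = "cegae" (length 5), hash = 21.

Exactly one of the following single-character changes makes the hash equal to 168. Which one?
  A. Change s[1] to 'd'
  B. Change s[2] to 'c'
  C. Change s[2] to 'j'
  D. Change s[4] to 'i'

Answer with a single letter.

Answer: C

Derivation:
Option A: s[1]='e'->'d', delta=(4-5)*7^3 mod 257 = 171, hash=21+171 mod 257 = 192
Option B: s[2]='g'->'c', delta=(3-7)*7^2 mod 257 = 61, hash=21+61 mod 257 = 82
Option C: s[2]='g'->'j', delta=(10-7)*7^2 mod 257 = 147, hash=21+147 mod 257 = 168 <-- target
Option D: s[4]='e'->'i', delta=(9-5)*7^0 mod 257 = 4, hash=21+4 mod 257 = 25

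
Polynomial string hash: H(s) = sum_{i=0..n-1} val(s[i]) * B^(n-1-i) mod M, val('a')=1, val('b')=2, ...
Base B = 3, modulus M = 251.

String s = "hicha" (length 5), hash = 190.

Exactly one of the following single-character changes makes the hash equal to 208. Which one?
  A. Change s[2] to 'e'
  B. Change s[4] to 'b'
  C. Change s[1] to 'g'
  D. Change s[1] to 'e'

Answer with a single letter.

Option A: s[2]='c'->'e', delta=(5-3)*3^2 mod 251 = 18, hash=190+18 mod 251 = 208 <-- target
Option B: s[4]='a'->'b', delta=(2-1)*3^0 mod 251 = 1, hash=190+1 mod 251 = 191
Option C: s[1]='i'->'g', delta=(7-9)*3^3 mod 251 = 197, hash=190+197 mod 251 = 136
Option D: s[1]='i'->'e', delta=(5-9)*3^3 mod 251 = 143, hash=190+143 mod 251 = 82

Answer: A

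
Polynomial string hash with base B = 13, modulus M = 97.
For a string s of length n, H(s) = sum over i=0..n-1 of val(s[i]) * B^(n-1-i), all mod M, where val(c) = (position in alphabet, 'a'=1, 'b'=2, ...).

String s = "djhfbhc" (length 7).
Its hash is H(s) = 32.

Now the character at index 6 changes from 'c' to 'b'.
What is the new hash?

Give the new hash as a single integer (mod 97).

val('c') = 3, val('b') = 2
Position k = 6, exponent = n-1-k = 0
B^0 mod M = 13^0 mod 97 = 1
Delta = (2 - 3) * 1 mod 97 = 96
New hash = (32 + 96) mod 97 = 31

Answer: 31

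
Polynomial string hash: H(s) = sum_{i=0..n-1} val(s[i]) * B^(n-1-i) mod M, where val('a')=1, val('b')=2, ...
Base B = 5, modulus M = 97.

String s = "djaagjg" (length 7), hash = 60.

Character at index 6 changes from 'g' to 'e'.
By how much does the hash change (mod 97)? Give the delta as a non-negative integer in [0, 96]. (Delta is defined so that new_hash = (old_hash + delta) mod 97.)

Delta formula: (val(new) - val(old)) * B^(n-1-k) mod M
  val('e') - val('g') = 5 - 7 = -2
  B^(n-1-k) = 5^0 mod 97 = 1
  Delta = -2 * 1 mod 97 = 95

Answer: 95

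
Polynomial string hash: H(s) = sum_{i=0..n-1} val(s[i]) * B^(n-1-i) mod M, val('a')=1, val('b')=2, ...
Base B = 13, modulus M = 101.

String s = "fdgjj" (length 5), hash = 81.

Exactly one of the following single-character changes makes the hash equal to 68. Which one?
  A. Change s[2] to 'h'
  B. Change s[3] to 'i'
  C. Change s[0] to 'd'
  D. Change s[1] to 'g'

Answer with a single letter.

Option A: s[2]='g'->'h', delta=(8-7)*13^2 mod 101 = 68, hash=81+68 mod 101 = 48
Option B: s[3]='j'->'i', delta=(9-10)*13^1 mod 101 = 88, hash=81+88 mod 101 = 68 <-- target
Option C: s[0]='f'->'d', delta=(4-6)*13^4 mod 101 = 44, hash=81+44 mod 101 = 24
Option D: s[1]='d'->'g', delta=(7-4)*13^3 mod 101 = 26, hash=81+26 mod 101 = 6

Answer: B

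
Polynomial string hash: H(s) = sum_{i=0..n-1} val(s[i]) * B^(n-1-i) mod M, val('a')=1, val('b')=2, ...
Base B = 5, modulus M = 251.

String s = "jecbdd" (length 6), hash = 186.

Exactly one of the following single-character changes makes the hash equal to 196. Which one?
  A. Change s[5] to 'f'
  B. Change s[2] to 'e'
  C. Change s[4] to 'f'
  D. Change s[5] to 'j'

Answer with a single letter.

Answer: C

Derivation:
Option A: s[5]='d'->'f', delta=(6-4)*5^0 mod 251 = 2, hash=186+2 mod 251 = 188
Option B: s[2]='c'->'e', delta=(5-3)*5^3 mod 251 = 250, hash=186+250 mod 251 = 185
Option C: s[4]='d'->'f', delta=(6-4)*5^1 mod 251 = 10, hash=186+10 mod 251 = 196 <-- target
Option D: s[5]='d'->'j', delta=(10-4)*5^0 mod 251 = 6, hash=186+6 mod 251 = 192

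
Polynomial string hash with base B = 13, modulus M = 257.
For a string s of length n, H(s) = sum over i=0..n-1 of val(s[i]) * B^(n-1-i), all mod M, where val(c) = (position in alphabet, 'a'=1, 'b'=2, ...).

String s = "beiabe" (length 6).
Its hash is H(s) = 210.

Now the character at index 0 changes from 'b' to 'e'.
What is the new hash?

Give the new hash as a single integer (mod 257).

val('b') = 2, val('e') = 5
Position k = 0, exponent = n-1-k = 5
B^5 mod M = 13^5 mod 257 = 185
Delta = (5 - 2) * 185 mod 257 = 41
New hash = (210 + 41) mod 257 = 251

Answer: 251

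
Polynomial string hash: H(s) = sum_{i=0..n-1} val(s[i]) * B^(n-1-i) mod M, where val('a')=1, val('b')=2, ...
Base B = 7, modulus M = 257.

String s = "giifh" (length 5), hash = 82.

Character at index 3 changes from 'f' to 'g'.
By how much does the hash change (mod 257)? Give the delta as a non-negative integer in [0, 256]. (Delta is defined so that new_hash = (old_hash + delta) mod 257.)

Answer: 7

Derivation:
Delta formula: (val(new) - val(old)) * B^(n-1-k) mod M
  val('g') - val('f') = 7 - 6 = 1
  B^(n-1-k) = 7^1 mod 257 = 7
  Delta = 1 * 7 mod 257 = 7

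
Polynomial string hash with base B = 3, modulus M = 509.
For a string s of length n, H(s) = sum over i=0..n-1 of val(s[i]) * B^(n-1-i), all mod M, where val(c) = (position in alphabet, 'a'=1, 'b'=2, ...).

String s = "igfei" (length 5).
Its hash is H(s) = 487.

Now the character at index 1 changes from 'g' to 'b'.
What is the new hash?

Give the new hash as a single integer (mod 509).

val('g') = 7, val('b') = 2
Position k = 1, exponent = n-1-k = 3
B^3 mod M = 3^3 mod 509 = 27
Delta = (2 - 7) * 27 mod 509 = 374
New hash = (487 + 374) mod 509 = 352

Answer: 352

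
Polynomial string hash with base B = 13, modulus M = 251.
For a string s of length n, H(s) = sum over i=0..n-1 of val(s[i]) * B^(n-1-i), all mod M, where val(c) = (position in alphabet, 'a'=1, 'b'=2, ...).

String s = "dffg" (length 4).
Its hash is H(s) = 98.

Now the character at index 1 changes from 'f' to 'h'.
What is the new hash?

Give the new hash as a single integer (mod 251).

val('f') = 6, val('h') = 8
Position k = 1, exponent = n-1-k = 2
B^2 mod M = 13^2 mod 251 = 169
Delta = (8 - 6) * 169 mod 251 = 87
New hash = (98 + 87) mod 251 = 185

Answer: 185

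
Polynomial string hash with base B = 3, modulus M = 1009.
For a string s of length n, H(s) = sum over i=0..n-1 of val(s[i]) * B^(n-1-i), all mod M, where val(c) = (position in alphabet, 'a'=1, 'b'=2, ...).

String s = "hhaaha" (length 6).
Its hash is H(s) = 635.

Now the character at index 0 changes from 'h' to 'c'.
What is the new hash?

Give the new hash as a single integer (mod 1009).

val('h') = 8, val('c') = 3
Position k = 0, exponent = n-1-k = 5
B^5 mod M = 3^5 mod 1009 = 243
Delta = (3 - 8) * 243 mod 1009 = 803
New hash = (635 + 803) mod 1009 = 429

Answer: 429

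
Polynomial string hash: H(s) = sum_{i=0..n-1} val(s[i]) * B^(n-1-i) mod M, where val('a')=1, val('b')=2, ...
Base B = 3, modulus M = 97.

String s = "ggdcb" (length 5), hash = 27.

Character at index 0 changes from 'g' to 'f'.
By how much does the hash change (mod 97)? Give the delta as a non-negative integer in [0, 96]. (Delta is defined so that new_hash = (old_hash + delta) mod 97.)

Answer: 16

Derivation:
Delta formula: (val(new) - val(old)) * B^(n-1-k) mod M
  val('f') - val('g') = 6 - 7 = -1
  B^(n-1-k) = 3^4 mod 97 = 81
  Delta = -1 * 81 mod 97 = 16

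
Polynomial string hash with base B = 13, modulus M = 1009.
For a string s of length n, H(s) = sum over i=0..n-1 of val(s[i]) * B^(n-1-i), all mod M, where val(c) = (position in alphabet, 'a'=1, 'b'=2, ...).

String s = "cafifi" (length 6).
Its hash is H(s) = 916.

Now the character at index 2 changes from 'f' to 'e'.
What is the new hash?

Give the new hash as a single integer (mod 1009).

val('f') = 6, val('e') = 5
Position k = 2, exponent = n-1-k = 3
B^3 mod M = 13^3 mod 1009 = 179
Delta = (5 - 6) * 179 mod 1009 = 830
New hash = (916 + 830) mod 1009 = 737

Answer: 737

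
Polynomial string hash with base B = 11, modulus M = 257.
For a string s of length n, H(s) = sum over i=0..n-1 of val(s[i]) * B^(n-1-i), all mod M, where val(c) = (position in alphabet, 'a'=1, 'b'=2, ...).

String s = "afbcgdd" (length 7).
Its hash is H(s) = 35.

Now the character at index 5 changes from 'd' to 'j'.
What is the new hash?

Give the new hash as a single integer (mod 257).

Answer: 101

Derivation:
val('d') = 4, val('j') = 10
Position k = 5, exponent = n-1-k = 1
B^1 mod M = 11^1 mod 257 = 11
Delta = (10 - 4) * 11 mod 257 = 66
New hash = (35 + 66) mod 257 = 101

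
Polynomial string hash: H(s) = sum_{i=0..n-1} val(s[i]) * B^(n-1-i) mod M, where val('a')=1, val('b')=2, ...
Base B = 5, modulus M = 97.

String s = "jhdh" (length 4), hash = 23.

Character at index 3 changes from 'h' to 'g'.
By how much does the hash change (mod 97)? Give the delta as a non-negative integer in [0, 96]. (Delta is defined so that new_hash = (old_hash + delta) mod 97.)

Delta formula: (val(new) - val(old)) * B^(n-1-k) mod M
  val('g') - val('h') = 7 - 8 = -1
  B^(n-1-k) = 5^0 mod 97 = 1
  Delta = -1 * 1 mod 97 = 96

Answer: 96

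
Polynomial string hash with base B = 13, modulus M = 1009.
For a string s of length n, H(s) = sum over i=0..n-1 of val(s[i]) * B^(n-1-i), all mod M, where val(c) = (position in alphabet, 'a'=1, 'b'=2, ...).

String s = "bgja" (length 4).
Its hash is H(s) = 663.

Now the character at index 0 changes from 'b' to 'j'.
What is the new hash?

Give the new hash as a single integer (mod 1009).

val('b') = 2, val('j') = 10
Position k = 0, exponent = n-1-k = 3
B^3 mod M = 13^3 mod 1009 = 179
Delta = (10 - 2) * 179 mod 1009 = 423
New hash = (663 + 423) mod 1009 = 77

Answer: 77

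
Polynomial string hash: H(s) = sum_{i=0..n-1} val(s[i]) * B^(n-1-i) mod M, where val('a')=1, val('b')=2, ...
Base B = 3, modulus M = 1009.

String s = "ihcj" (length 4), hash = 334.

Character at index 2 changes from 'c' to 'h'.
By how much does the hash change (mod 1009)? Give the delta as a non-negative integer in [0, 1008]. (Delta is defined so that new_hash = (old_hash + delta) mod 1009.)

Delta formula: (val(new) - val(old)) * B^(n-1-k) mod M
  val('h') - val('c') = 8 - 3 = 5
  B^(n-1-k) = 3^1 mod 1009 = 3
  Delta = 5 * 3 mod 1009 = 15

Answer: 15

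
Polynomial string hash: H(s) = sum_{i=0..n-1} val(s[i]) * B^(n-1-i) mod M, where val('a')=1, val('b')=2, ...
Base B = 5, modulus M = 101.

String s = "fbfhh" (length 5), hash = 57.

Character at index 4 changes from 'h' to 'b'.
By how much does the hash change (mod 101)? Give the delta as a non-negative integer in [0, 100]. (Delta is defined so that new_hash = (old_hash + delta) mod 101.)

Delta formula: (val(new) - val(old)) * B^(n-1-k) mod M
  val('b') - val('h') = 2 - 8 = -6
  B^(n-1-k) = 5^0 mod 101 = 1
  Delta = -6 * 1 mod 101 = 95

Answer: 95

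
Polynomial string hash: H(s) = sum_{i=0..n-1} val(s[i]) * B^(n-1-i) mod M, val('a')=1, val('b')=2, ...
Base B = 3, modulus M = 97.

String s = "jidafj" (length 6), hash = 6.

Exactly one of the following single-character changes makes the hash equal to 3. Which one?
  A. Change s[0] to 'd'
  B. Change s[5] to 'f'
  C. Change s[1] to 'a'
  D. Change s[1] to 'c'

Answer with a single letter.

Option A: s[0]='j'->'d', delta=(4-10)*3^5 mod 97 = 94, hash=6+94 mod 97 = 3 <-- target
Option B: s[5]='j'->'f', delta=(6-10)*3^0 mod 97 = 93, hash=6+93 mod 97 = 2
Option C: s[1]='i'->'a', delta=(1-9)*3^4 mod 97 = 31, hash=6+31 mod 97 = 37
Option D: s[1]='i'->'c', delta=(3-9)*3^4 mod 97 = 96, hash=6+96 mod 97 = 5

Answer: A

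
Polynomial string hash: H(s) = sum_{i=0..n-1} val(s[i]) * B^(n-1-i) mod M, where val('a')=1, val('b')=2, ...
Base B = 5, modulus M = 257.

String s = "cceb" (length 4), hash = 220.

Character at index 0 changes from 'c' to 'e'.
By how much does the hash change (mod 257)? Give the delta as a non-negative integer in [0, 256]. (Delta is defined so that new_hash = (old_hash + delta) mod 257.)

Answer: 250

Derivation:
Delta formula: (val(new) - val(old)) * B^(n-1-k) mod M
  val('e') - val('c') = 5 - 3 = 2
  B^(n-1-k) = 5^3 mod 257 = 125
  Delta = 2 * 125 mod 257 = 250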